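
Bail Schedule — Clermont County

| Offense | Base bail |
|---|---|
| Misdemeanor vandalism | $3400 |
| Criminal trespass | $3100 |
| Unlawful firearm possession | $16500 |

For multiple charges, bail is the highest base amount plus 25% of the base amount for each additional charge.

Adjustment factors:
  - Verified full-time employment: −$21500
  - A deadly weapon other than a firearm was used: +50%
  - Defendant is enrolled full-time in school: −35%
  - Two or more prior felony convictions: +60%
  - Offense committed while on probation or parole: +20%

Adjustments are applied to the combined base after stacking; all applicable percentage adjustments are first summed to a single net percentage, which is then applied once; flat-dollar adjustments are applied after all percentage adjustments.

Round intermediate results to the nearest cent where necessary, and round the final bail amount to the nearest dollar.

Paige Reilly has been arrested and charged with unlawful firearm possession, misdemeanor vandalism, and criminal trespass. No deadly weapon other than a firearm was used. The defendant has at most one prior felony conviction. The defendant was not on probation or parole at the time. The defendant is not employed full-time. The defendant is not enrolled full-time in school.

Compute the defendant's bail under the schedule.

$18125

Base amounts from the schedule: unlawful firearm possession $16500; misdemeanor vandalism $3400; criminal trespass $3100.
Stacking rule: highest base plus 25% of each additional charge. Highest is unlawful firearm possession at $16500. Additional: $3400 × 25% = $850; $3100 × 25% = $775. Combined base = $16500 + $1625 = $18125.
No adjustment factors apply to this defendant.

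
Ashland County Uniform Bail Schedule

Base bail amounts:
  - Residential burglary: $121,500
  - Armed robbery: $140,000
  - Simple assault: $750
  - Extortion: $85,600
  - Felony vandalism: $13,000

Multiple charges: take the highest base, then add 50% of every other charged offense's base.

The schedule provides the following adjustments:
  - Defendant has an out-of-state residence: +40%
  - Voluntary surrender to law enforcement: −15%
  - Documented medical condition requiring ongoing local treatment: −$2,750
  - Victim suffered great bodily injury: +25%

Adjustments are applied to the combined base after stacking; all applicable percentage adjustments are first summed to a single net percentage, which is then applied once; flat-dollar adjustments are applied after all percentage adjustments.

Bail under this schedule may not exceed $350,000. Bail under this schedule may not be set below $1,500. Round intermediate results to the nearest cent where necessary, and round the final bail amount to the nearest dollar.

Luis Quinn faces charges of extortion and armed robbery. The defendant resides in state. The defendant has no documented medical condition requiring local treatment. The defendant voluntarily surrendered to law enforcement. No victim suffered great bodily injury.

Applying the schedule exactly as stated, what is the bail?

Base amounts from the schedule: extortion $85,600; armed robbery $140,000.
Stacking rule: highest base plus 50% of each additional charge. Highest is armed robbery at $140,000. Additional: $85,600 × 50% = $42,800. Combined base = $140,000 + $42,800 = $182,800.
Voluntary surrender to law enforcement (−15%): $182,800 × 0.85 = $155,380.
$155,380 is within the $350,000 maximum.
$155,380 is at or above the $1,500 minimum.

$155,380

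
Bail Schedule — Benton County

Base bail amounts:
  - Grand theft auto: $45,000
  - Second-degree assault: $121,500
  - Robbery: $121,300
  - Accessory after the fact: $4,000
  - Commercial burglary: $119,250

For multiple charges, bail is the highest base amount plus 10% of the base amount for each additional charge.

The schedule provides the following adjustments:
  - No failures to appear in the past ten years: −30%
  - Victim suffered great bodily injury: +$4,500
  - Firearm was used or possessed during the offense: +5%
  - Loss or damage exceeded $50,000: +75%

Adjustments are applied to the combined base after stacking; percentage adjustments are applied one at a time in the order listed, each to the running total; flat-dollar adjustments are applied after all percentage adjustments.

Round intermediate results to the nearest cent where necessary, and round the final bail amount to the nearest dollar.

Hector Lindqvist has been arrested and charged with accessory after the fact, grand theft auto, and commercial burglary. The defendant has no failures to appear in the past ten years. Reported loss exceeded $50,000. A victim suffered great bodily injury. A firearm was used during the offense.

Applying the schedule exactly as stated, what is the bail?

$164,188

Base amounts from the schedule: accessory after the fact $4,000; grand theft auto $45,000; commercial burglary $119,250.
Stacking rule: highest base plus 10% of each additional charge. Highest is commercial burglary at $119,250. Additional: $4,000 × 10% = $400; $45,000 × 10% = $4,500. Combined base = $119,250 + $4,900 = $124,150.
No failures to appear in the past ten years (−30%): $124,150 × 0.7 = $86,905.
Firearm was used or possessed during the offense (+5%): $86,905 × 1.05 = $91,250.25.
Loss or damage exceeded $50,000 (+75%): $91,250.25 × 1.75 = $159,687.94.
Victim suffered great bodily injury (+$4,500 flat): $159,687.94 + $4,500 = $164,187.94.
Rounded to the nearest dollar: $164,188.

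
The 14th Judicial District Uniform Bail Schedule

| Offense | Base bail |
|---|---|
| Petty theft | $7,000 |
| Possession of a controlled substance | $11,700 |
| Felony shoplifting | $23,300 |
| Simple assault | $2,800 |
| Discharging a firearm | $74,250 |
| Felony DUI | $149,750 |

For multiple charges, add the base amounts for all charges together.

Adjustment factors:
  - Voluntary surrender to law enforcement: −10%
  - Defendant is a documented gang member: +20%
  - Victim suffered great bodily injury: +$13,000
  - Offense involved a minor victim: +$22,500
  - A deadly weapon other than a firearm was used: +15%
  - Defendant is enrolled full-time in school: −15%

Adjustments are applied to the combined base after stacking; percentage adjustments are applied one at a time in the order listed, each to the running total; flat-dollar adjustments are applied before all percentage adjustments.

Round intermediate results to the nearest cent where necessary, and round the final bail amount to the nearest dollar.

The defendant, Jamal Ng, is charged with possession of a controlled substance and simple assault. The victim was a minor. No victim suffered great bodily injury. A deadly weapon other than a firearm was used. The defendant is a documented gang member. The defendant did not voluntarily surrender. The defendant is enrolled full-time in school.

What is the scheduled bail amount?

$43,401

Base amounts from the schedule: possession of a controlled substance $11,700; simple assault $2,800.
Stacking rule: sum of all bases. $11,700 + $2,800 = $14,500.
Offense involved a minor victim (+$22,500 flat): $14,500 + $22,500 = $37,000.
Defendant is a documented gang member (+20%): $37,000 × 1.2 = $44,400.
A deadly weapon other than a firearm was used (+15%): $44,400 × 1.15 = $51,060.
Defendant is enrolled full-time in school (−15%): $51,060 × 0.85 = $43,401.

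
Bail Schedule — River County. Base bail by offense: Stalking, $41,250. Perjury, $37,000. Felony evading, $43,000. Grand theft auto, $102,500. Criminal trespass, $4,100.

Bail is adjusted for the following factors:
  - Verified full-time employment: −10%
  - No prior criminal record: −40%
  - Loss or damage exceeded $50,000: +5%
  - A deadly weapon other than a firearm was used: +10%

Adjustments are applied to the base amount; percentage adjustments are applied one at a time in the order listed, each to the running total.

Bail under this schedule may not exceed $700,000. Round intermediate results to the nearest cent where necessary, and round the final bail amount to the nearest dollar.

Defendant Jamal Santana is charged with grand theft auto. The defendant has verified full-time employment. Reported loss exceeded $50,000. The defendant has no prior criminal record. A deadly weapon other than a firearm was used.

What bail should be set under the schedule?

Base amounts from the schedule: grand theft auto $102,500.
Single charge. Combined base = $102,500.
Verified full-time employment (−10%): $102,500 × 0.9 = $92,250.
No prior criminal record (−40%): $92,250 × 0.6 = $55,350.
Loss or damage exceeded $50,000 (+5%): $55,350 × 1.05 = $58,117.50.
A deadly weapon other than a firearm was used (+10%): $58,117.50 × 1.1 = $63,929.25.
$63,929.25 is within the $700,000 maximum.
Rounded to the nearest dollar: $63,929.

$63,929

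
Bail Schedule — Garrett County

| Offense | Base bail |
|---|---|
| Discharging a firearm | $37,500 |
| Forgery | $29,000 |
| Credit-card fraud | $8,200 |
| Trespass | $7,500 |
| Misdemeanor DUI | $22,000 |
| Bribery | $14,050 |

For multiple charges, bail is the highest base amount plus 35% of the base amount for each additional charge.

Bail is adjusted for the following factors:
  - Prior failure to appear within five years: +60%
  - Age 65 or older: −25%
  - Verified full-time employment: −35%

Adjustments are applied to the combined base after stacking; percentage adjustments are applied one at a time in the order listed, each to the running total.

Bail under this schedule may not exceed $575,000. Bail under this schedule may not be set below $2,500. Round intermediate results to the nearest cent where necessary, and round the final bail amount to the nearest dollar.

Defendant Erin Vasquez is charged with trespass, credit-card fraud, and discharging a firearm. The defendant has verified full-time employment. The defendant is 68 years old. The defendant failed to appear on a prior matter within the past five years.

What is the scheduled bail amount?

Base amounts from the schedule: trespass $7,500; credit-card fraud $8,200; discharging a firearm $37,500.
Stacking rule: highest base plus 35% of each additional charge. Highest is discharging a firearm at $37,500. Additional: $7,500 × 35% = $2,625; $8,200 × 35% = $2,870. Combined base = $37,500 + $5,495 = $42,995.
Prior failure to appear within five years (+60%): $42,995 × 1.6 = $68,792.
Age 65 or older (−25%): $68,792 × 0.75 = $51,594.
Verified full-time employment (−35%): $51,594 × 0.65 = $33,536.10.
$33,536.10 is within the $575,000 maximum.
$33,536.10 is at or above the $2,500 minimum.
Rounded to the nearest dollar: $33,536.

$33,536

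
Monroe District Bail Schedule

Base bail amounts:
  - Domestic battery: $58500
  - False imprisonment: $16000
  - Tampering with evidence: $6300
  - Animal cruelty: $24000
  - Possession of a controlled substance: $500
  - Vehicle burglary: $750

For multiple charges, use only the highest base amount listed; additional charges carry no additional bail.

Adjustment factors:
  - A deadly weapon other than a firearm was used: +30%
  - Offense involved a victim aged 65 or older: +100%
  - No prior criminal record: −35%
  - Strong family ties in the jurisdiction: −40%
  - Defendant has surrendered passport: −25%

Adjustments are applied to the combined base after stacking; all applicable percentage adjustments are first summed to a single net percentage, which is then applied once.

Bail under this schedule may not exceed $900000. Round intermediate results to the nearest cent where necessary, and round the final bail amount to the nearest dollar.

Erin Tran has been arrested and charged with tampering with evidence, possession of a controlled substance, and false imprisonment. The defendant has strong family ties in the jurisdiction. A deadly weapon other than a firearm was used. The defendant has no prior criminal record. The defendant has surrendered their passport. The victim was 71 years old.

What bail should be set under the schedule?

$20800

Base amounts from the schedule: tampering with evidence $6300; possession of a controlled substance $500; false imprisonment $16000.
Stacking rule: use the highest base only. Highest is false imprisonment at $16000. Combined base = $16000.
Net percentage adjustment: +30% +100% −35% −40% −25% = +30%. $16000 × 1.3 = $20800.
$20800 is within the $900000 maximum.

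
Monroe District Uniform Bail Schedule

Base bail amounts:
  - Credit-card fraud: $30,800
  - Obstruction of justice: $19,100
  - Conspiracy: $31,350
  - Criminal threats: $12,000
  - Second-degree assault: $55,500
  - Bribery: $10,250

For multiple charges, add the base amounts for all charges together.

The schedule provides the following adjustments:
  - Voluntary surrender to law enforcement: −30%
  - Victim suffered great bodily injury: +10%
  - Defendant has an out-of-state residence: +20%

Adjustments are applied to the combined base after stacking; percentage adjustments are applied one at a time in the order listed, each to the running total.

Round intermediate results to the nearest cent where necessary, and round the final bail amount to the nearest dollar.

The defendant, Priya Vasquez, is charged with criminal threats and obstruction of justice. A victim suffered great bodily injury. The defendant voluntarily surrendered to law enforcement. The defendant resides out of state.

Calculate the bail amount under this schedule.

$28,736

Base amounts from the schedule: criminal threats $12,000; obstruction of justice $19,100.
Stacking rule: sum of all bases. $12,000 + $19,100 = $31,100.
Voluntary surrender to law enforcement (−30%): $31,100 × 0.7 = $21,770.
Victim suffered great bodily injury (+10%): $21,770 × 1.1 = $23,947.
Defendant has an out-of-state residence (+20%): $23,947 × 1.2 = $28,736.40.
Rounded to the nearest dollar: $28,736.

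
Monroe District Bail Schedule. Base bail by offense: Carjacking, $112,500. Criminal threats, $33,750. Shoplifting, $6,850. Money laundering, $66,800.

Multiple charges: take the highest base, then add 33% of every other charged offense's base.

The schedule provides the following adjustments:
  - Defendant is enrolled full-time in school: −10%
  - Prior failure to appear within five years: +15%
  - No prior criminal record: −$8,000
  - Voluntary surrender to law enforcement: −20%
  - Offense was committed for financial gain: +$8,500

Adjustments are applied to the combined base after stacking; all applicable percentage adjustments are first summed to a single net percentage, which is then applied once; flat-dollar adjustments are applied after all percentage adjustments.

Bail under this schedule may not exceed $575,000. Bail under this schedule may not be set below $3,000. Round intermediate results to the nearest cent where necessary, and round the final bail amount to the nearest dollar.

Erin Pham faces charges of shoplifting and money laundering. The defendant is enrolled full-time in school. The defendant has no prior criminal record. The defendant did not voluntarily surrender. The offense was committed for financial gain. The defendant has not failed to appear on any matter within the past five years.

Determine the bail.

$62,654

Base amounts from the schedule: shoplifting $6,850; money laundering $66,800.
Stacking rule: highest base plus 33% of each additional charge. Highest is money laundering at $66,800. Additional: $6,850 × 33% = $2,260.50. Combined base = $66,800 + $2,260.50 = $69,060.50.
Defendant is enrolled full-time in school (−10%): $69,060.50 × 0.9 = $62,154.45.
No prior criminal record (−$8,000 flat): $62,154.45 − $8,000 = $54,154.45.
Offense was committed for financial gain (+$8,500 flat): $54,154.45 + $8,500 = $62,654.45.
$62,654.45 is within the $575,000 maximum.
$62,654.45 is at or above the $3,000 minimum.
Rounded to the nearest dollar: $62,654.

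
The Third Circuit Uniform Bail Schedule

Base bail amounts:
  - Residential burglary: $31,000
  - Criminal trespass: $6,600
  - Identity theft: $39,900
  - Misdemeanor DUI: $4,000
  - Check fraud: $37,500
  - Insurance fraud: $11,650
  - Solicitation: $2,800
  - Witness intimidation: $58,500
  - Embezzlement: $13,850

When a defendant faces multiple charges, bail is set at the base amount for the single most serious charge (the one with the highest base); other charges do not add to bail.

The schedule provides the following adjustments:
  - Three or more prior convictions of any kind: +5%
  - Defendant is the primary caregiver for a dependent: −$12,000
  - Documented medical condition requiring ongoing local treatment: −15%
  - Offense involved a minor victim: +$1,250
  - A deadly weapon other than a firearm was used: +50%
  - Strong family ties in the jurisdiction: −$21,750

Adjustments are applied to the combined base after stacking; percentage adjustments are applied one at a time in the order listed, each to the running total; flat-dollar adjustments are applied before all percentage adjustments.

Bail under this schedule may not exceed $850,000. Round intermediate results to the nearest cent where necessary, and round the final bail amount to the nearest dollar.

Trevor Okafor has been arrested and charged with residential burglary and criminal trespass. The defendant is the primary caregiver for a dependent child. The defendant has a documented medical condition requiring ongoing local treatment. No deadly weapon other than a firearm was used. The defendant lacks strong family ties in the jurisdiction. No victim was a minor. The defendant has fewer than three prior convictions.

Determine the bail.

$16,150

Base amounts from the schedule: residential burglary $31,000; criminal trespass $6,600.
Stacking rule: use the highest base only. Highest is residential burglary at $31,000. Combined base = $31,000.
Defendant is the primary caregiver for a dependent (−$12,000 flat): $31,000 − $12,000 = $19,000.
Documented medical condition requiring ongoing local treatment (−15%): $19,000 × 0.85 = $16,150.
$16,150 is within the $850,000 maximum.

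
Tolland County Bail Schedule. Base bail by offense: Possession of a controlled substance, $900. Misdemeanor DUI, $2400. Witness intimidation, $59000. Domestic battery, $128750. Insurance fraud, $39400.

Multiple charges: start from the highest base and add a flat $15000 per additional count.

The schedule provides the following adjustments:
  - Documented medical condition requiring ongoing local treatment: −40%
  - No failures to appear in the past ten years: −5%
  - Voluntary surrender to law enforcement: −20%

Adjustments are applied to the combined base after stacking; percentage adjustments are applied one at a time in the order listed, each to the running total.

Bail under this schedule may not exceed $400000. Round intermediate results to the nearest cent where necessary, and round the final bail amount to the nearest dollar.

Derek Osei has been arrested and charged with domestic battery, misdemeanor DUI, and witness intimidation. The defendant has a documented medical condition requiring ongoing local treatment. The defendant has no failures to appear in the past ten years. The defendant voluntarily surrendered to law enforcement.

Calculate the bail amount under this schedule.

$72390

Base amounts from the schedule: domestic battery $128750; misdemeanor DUI $2400; witness intimidation $59000.
Stacking rule: highest base plus $15000 per additional charge. Highest is domestic battery at $128750; 2 additional charges → +$30000. Combined base = $158750.
Documented medical condition requiring ongoing local treatment (−40%): $158750 × 0.6 = $95250.
No failures to appear in the past ten years (−5%): $95250 × 0.95 = $90487.50.
Voluntary surrender to law enforcement (−20%): $90487.50 × 0.8 = $72390.
$72390 is within the $400000 maximum.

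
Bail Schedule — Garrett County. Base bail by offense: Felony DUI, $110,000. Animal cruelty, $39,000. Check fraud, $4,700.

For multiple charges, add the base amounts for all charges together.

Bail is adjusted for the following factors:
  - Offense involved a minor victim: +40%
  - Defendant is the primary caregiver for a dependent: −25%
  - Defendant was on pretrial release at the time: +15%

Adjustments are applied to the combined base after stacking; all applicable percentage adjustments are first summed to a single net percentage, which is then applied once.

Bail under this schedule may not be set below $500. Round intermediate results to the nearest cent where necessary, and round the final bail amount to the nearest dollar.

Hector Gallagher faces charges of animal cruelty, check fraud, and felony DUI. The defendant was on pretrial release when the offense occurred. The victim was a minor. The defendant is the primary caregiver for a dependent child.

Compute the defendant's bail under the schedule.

$199,810

Base amounts from the schedule: animal cruelty $39,000; check fraud $4,700; felony DUI $110,000.
Stacking rule: sum of all bases. $39,000 + $4,700 + $110,000 = $153,700.
Net percentage adjustment: +40% −25% +15% = +30%. $153,700 × 1.3 = $199,810.
$199,810 is at or above the $500 minimum.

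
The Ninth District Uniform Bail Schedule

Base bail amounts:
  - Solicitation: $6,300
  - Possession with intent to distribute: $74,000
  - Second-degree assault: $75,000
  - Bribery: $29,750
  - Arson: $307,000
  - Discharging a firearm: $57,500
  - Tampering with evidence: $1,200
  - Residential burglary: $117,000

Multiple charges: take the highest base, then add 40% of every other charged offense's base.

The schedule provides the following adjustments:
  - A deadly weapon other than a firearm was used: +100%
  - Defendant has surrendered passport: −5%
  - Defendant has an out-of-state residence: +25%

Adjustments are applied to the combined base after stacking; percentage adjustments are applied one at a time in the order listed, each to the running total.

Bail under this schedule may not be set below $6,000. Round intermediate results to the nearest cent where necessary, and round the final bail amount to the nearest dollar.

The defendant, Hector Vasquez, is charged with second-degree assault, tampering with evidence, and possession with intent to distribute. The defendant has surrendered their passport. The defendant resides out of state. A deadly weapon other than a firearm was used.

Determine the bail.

Base amounts from the schedule: second-degree assault $75,000; tampering with evidence $1,200; possession with intent to distribute $74,000.
Stacking rule: highest base plus 40% of each additional charge. Highest is second-degree assault at $75,000. Additional: $1,200 × 40% = $480; $74,000 × 40% = $29,600. Combined base = $75,000 + $30,080 = $105,080.
A deadly weapon other than a firearm was used (+100%): $105,080 × 2 = $210,160.
Defendant has surrendered passport (−5%): $210,160 × 0.95 = $199,652.
Defendant has an out-of-state residence (+25%): $199,652 × 1.25 = $249,565.
$249,565 is at or above the $6,000 minimum.

$249,565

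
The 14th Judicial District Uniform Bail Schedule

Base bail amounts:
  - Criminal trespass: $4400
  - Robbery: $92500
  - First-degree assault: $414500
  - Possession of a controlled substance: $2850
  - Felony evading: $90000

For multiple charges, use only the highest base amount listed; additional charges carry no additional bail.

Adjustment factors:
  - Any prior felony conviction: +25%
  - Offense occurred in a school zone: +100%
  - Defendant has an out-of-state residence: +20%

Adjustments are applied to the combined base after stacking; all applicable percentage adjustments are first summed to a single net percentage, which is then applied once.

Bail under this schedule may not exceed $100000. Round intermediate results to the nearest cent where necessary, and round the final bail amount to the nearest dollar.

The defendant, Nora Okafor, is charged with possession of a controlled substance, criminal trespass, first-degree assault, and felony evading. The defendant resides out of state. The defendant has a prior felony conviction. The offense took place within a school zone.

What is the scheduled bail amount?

Base amounts from the schedule: possession of a controlled substance $2850; criminal trespass $4400; first-degree assault $414500; felony evading $90000.
Stacking rule: use the highest base only. Highest is first-degree assault at $414500. Combined base = $414500.
Net percentage adjustment: +25% +100% +20% = +145%. $414500 × 2.45 = $1015525.
Result $1015525 exceeds the maximum of $100000; bail is capped at $100000.

$100000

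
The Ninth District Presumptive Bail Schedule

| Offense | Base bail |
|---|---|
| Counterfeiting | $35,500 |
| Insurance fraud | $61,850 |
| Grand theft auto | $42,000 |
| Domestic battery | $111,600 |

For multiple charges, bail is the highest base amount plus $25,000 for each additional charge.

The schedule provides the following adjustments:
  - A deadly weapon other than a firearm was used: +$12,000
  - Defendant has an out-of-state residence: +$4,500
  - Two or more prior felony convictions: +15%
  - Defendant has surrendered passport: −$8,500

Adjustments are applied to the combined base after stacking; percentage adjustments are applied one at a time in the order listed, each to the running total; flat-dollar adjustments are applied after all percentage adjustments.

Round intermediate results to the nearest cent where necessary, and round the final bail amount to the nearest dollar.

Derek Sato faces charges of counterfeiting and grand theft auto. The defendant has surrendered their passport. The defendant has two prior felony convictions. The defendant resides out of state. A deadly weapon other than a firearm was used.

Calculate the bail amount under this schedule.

$85,050

Base amounts from the schedule: counterfeiting $35,500; grand theft auto $42,000.
Stacking rule: highest base plus $25,000 per additional charge. Highest is grand theft auto at $42,000; 1 additional charge → +$25,000. Combined base = $67,000.
Two or more prior felony convictions (+15%): $67,000 × 1.15 = $77,050.
A deadly weapon other than a firearm was used (+$12,000 flat): $77,050 + $12,000 = $89,050.
Defendant has an out-of-state residence (+$4,500 flat): $89,050 + $4,500 = $93,550.
Defendant has surrendered passport (−$8,500 flat): $93,550 − $8,500 = $85,050.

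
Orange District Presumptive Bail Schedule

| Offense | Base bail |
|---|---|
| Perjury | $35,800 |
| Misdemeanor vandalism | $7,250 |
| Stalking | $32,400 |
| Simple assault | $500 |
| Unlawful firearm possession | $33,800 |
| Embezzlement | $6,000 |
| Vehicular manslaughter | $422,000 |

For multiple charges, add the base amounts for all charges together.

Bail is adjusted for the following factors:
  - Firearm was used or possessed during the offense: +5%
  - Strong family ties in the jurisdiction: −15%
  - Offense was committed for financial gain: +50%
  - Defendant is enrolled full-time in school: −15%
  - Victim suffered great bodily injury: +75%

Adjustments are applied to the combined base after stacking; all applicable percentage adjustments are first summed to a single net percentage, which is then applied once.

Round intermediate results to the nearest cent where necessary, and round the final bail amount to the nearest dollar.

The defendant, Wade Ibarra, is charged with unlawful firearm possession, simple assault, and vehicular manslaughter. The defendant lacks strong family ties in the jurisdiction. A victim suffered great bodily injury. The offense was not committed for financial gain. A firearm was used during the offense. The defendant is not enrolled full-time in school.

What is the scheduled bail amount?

$821,340

Base amounts from the schedule: unlawful firearm possession $33,800; simple assault $500; vehicular manslaughter $422,000.
Stacking rule: sum of all bases. $33,800 + $500 + $422,000 = $456,300.
Net percentage adjustment: +5% +75% = +80%. $456,300 × 1.8 = $821,340.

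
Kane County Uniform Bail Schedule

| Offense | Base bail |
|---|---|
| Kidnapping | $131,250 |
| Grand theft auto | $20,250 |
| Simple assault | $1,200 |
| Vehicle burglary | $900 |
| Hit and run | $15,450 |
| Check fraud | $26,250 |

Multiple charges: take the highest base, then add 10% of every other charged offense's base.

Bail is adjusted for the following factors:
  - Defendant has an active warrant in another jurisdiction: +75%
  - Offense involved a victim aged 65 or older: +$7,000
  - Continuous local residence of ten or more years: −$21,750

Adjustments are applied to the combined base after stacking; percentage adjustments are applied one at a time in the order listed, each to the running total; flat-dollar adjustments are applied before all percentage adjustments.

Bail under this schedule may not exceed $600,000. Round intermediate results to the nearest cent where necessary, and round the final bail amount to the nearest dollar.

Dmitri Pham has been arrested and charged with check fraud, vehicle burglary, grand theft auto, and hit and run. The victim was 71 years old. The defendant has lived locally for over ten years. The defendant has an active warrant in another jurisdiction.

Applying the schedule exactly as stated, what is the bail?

Base amounts from the schedule: check fraud $26,250; vehicle burglary $900; grand theft auto $20,250; hit and run $15,450.
Stacking rule: highest base plus 10% of each additional charge. Highest is check fraud at $26,250. Additional: $900 × 10% = $90; $20,250 × 10% = $2,025; $15,450 × 10% = $1,545. Combined base = $26,250 + $3,660 = $29,910.
Offense involved a victim aged 65 or older (+$7,000 flat): $29,910 + $7,000 = $36,910.
Continuous local residence of ten or more years (−$21,750 flat): $36,910 − $21,750 = $15,160.
Defendant has an active warrant in another jurisdiction (+75%): $15,160 × 1.75 = $26,530.
$26,530 is within the $600,000 maximum.

$26,530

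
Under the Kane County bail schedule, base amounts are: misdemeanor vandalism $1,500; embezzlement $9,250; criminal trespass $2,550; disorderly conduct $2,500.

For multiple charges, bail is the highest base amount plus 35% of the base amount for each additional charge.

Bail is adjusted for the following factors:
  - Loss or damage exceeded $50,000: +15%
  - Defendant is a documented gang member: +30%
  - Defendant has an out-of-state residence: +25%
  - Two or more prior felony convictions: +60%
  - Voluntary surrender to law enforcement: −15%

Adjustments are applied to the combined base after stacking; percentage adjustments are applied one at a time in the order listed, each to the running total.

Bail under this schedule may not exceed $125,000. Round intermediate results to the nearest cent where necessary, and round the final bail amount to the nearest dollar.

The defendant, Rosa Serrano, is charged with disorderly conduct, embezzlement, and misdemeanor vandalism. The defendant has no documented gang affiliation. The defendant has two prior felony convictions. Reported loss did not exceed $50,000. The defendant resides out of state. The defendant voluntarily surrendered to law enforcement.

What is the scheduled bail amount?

$18,105

Base amounts from the schedule: disorderly conduct $2,500; embezzlement $9,250; misdemeanor vandalism $1,500.
Stacking rule: highest base plus 35% of each additional charge. Highest is embezzlement at $9,250. Additional: $2,500 × 35% = $875; $1,500 × 35% = $525. Combined base = $9,250 + $1,400 = $10,650.
Defendant has an out-of-state residence (+25%): $10,650 × 1.25 = $13,312.50.
Two or more prior felony convictions (+60%): $13,312.50 × 1.6 = $21,300.
Voluntary surrender to law enforcement (−15%): $21,300 × 0.85 = $18,105.
$18,105 is within the $125,000 maximum.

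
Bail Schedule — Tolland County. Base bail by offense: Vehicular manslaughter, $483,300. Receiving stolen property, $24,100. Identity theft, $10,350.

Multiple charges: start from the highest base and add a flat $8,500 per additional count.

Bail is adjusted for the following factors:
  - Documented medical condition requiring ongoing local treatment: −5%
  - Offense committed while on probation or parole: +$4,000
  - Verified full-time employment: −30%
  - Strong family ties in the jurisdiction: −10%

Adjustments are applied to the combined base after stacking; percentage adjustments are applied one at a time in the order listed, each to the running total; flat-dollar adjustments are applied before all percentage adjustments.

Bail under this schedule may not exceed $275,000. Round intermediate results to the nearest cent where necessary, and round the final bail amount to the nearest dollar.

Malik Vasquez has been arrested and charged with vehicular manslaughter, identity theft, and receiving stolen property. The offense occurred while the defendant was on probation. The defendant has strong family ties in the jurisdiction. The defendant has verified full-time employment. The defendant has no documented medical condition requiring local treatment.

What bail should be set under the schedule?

Base amounts from the schedule: vehicular manslaughter $483,300; identity theft $10,350; receiving stolen property $24,100.
Stacking rule: highest base plus $8,500 per additional charge. Highest is vehicular manslaughter at $483,300; 2 additional charges → +$17,000. Combined base = $500,300.
Offense committed while on probation or parole (+$4,000 flat): $500,300 + $4,000 = $504,300.
Verified full-time employment (−30%): $504,300 × 0.7 = $353,010.
Strong family ties in the jurisdiction (−10%): $353,010 × 0.9 = $317,709.
Result $317,709 exceeds the maximum of $275,000; bail is capped at $275,000.

$275,000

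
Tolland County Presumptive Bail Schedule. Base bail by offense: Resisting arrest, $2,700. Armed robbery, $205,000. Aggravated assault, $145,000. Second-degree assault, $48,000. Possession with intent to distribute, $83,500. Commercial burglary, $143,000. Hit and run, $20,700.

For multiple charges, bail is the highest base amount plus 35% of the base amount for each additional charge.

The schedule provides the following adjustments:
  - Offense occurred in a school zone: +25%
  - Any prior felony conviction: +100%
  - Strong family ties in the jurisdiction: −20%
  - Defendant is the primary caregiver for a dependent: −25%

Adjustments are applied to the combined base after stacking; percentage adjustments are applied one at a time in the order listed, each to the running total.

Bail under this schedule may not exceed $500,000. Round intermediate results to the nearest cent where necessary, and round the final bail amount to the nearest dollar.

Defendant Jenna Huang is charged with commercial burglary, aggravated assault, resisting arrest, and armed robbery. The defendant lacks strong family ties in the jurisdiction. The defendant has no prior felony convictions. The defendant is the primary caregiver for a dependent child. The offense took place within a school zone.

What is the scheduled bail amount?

$287,573

Base amounts from the schedule: commercial burglary $143,000; aggravated assault $145,000; resisting arrest $2,700; armed robbery $205,000.
Stacking rule: highest base plus 35% of each additional charge. Highest is armed robbery at $205,000. Additional: $143,000 × 35% = $50,050; $145,000 × 35% = $50,750; $2,700 × 35% = $945. Combined base = $205,000 + $101,745 = $306,745.
Offense occurred in a school zone (+25%): $306,745 × 1.25 = $383,431.25.
Defendant is the primary caregiver for a dependent (−25%): $383,431.25 × 0.75 = $287,573.44.
$287,573.44 is within the $500,000 maximum.
Rounded to the nearest dollar: $287,573.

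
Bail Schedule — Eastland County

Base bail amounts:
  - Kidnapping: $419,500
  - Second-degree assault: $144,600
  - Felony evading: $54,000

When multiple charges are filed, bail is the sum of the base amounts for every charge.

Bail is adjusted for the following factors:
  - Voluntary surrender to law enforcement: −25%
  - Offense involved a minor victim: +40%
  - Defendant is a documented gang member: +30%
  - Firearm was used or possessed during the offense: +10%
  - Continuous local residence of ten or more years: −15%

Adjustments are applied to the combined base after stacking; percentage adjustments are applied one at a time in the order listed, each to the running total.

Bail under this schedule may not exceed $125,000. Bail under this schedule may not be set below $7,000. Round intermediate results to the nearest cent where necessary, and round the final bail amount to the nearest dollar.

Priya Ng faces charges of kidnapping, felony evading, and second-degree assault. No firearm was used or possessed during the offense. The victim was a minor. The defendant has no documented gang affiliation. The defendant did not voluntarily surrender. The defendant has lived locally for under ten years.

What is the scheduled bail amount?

Base amounts from the schedule: kidnapping $419,500; felony evading $54,000; second-degree assault $144,600.
Stacking rule: sum of all bases. $419,500 + $54,000 + $144,600 = $618,100.
Offense involved a minor victim (+40%): $618,100 × 1.4 = $865,340.
Result $865,340 exceeds the maximum of $125,000; bail is capped at $125,000.
$125,000 is at or above the $7,000 minimum.

$125,000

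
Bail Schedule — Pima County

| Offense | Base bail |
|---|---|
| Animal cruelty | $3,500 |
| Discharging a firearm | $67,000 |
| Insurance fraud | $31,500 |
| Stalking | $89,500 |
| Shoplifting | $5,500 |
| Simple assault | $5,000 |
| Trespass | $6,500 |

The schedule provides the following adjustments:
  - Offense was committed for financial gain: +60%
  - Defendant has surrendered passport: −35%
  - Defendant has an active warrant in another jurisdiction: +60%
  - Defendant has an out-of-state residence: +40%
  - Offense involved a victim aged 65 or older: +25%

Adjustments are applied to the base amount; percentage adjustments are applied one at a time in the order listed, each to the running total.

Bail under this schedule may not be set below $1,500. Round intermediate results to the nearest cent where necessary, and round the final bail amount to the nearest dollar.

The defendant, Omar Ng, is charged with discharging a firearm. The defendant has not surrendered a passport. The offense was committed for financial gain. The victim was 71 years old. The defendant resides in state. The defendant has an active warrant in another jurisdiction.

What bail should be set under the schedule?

Base amounts from the schedule: discharging a firearm $67,000.
Single charge. Combined base = $67,000.
Offense was committed for financial gain (+60%): $67,000 × 1.6 = $107,200.
Defendant has an active warrant in another jurisdiction (+60%): $107,200 × 1.6 = $171,520.
Offense involved a victim aged 65 or older (+25%): $171,520 × 1.25 = $214,400.
$214,400 is at or above the $1,500 minimum.

$214,400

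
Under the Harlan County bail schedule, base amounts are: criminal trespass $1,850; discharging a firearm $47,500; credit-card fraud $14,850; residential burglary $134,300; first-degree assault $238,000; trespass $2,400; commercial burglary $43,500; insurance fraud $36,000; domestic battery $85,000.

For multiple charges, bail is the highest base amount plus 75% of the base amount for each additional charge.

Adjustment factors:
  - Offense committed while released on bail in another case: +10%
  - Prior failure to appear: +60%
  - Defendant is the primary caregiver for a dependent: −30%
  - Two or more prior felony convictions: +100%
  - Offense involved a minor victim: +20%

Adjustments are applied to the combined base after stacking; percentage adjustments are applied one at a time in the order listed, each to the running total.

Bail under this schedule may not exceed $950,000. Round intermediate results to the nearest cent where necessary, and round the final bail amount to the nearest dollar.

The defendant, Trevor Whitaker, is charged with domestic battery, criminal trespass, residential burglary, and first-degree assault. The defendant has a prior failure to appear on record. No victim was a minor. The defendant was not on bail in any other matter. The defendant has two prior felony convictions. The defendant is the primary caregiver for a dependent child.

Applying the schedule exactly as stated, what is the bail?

$904,652

Base amounts from the schedule: domestic battery $85,000; criminal trespass $1,850; residential burglary $134,300; first-degree assault $238,000.
Stacking rule: highest base plus 75% of each additional charge. Highest is first-degree assault at $238,000. Additional: $85,000 × 75% = $63,750; $1,850 × 75% = $1,387.50; $134,300 × 75% = $100,725. Combined base = $238,000 + $165,862.50 = $403,862.50.
Prior failure to appear (+60%): $403,862.50 × 1.6 = $646,180.
Defendant is the primary caregiver for a dependent (−30%): $646,180 × 0.7 = $452,326.
Two or more prior felony convictions (+100%): $452,326 × 2 = $904,652.
$904,652 is within the $950,000 maximum.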